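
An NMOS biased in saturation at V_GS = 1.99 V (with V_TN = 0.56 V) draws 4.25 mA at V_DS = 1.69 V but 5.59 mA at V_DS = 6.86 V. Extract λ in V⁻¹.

With V_GS fixed, I_D ∝ (1 + λ V_DS) in saturation, so I_D2/I_D1 = (1 + λ V_DS2)/(1 + λ V_DS1).
5.59/4.25 = 1.315 = (1 + 6.86 λ)/(1 + 1.69 λ).
Solving: λ (I_D1 V_DS2 − I_D2 V_DS1) = I_D2 − I_D1, so λ = (5.59 − 4.25) / (4.25 × 6.86 − 5.59 × 1.69) = 1.34 / 19.7 = 0.068 V⁻¹.

λ = 0.0680 V⁻¹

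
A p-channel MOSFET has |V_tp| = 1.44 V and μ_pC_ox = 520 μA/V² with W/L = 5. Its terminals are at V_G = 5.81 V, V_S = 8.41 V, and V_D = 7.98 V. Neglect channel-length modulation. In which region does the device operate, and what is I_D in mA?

Triode; I_D = 1.06 mA

V_SG = V_S − V_G = 8.41 − 5.81 = 2.6 V; V_SD = V_S − V_D = 8.41 − 7.98 = 0.43 V.
k_p = μ_pC_ox · (W/L) = 2.6 mA/V².
V_ov = V_SG − |V_tp| = 2.6 − 1.44 = 1.16 V.
Since V_SD = 0.43 V < V_ov = 1.16 V, the device is in the triode region.
I_D = k_p [V_ov · V_SD − ½ V_SD²] = 2.6 × [1.16 × 0.43 − 0.5 × 0.43²] = 1.06 mA.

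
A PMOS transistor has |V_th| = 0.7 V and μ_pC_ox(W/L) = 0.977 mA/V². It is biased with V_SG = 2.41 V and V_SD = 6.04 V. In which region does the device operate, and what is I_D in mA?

Saturation; I_D = 1.43 mA

V_ov = V_SG − |V_th| = 2.41 − 0.7 = 1.71 V.
Since V_SD = 6.04 V ≥ V_ov = 1.71 V, the device is in saturation.
I_D = ½ k_p V_ov² = 0.5 × 0.977 × 1.71² = 1.43 mA.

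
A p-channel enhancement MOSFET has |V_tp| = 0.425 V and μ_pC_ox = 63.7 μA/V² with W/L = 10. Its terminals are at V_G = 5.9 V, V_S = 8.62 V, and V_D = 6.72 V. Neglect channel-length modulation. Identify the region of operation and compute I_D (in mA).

Triode; I_D = 1.63 mA

V_SG = V_S − V_G = 8.62 − 5.9 = 2.72 V; V_SD = V_S − V_D = 8.62 − 6.72 = 1.9 V.
k_p = μ_pC_ox · (W/L) = 0.637 mA/V².
V_ov = V_SG − |V_tp| = 2.72 − 0.425 = 2.29 V.
Since V_SD = 1.9 V < V_ov = 2.29 V, the device is in the triode region.
I_D = k_p [V_ov · V_SD − ½ V_SD²] = 0.637 × [2.29 × 1.9 − 0.5 × 1.9²] = 1.63 mA.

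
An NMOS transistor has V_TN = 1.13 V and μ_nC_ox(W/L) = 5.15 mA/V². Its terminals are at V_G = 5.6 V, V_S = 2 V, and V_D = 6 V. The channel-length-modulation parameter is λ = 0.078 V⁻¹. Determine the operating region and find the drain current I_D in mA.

Saturation; I_D = 20.6 mA

V_GS = V_G − V_S = 5.6 − 2 = 3.6 V; V_DS = V_D − V_S = 6 − 2 = 4 V.
V_ov = V_GS − V_TN = 3.6 − 1.13 = 2.47 V.
Since V_DS = 4 V ≥ V_ov = 2.47 V, the device is in saturation.
I_D = ½ k_n V_ov² (1 + λ V_DS) = 0.5 × 5.15 × 2.47² × (1 + 0.078 × 4) = 20.6 mA.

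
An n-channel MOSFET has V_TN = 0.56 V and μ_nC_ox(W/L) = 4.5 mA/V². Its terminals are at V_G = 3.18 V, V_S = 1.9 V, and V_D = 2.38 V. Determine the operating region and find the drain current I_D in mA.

Triode; I_D = 1.04 mA

V_GS = V_G − V_S = 3.18 − 1.9 = 1.28 V; V_DS = V_D − V_S = 2.38 − 1.9 = 0.48 V.
V_ov = V_GS − V_TN = 1.28 − 0.56 = 0.72 V.
Since V_DS = 0.48 V < V_ov = 0.72 V, the device is in the triode region.
I_D = k_n [V_ov · V_DS − ½ V_DS²] = 4.5 × [0.72 × 0.48 − 0.5 × 0.48²] = 1.04 mA.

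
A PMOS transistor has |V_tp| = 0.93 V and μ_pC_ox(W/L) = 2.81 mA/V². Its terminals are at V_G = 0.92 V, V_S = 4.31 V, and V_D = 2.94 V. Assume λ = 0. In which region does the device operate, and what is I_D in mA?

Triode; I_D = 6.83 mA

V_SG = V_S − V_G = 4.31 − 0.92 = 3.39 V; V_SD = V_S − V_D = 4.31 − 2.94 = 1.37 V.
V_ov = V_SG − |V_tp| = 3.39 − 0.93 = 2.46 V.
Since V_SD = 1.37 V < V_ov = 2.46 V, the device is in the triode region.
I_D = k_p [V_ov · V_SD − ½ V_SD²] = 2.81 × [2.46 × 1.37 − 0.5 × 1.37²] = 6.83 mA.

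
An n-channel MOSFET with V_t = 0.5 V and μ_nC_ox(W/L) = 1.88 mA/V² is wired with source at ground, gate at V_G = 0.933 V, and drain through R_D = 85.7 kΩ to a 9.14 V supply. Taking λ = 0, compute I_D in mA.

I_D = 0.105 mA

V_GS = V_G = 0.933 V, so V_ov = 0.933 − 0.5 = 0.433 V.
Assume saturation: I_D = ½ k_n V_ov² = 0.5 × 1.88 × 0.433² = 0.176 mA, giving V_DS = V_DD − I_D R_D = 9.14 − 0.176 × 85.7 = -5.96 V.
But -5.96 V < V_ov = 0.433 V, so the device is actually in triode.
In triode I_D = k_n[V_ov V_DS − ½ V_DS²] and I_D = (V_DD − V_DS)/R_D. Equating: 80.6 V_DS² − 70.76 V_DS + 9.14 = 0, giving V_DS = 0.157 V (the root below V_ov).
I_D = (9.14 − 0.157) / 85.7 = 0.105 mA.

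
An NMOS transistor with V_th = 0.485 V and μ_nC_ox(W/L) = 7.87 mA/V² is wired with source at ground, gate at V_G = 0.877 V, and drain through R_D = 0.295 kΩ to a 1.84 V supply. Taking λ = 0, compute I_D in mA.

I_D = 0.605 mA

V_GS = V_G = 0.877 V, so V_ov = 0.877 − 0.485 = 0.392 V.
Assume saturation: I_D = ½ k_n V_ov² = 0.5 × 7.87 × 0.392² = 0.605 mA, giving V_DS = V_DD − I_D R_D = 1.84 − 0.605 × 0.295 = 1.66 V.
V_DS = 1.66 V ≥ V_ov = 0.392 V, confirming saturation.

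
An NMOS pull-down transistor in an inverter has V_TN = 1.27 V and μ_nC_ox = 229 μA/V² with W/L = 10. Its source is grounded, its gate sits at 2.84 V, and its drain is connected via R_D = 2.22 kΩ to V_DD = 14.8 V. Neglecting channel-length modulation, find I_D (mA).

I_D = 2.82 mA

V_GS = V_G = 2.84 V, so V_ov = 2.84 − 1.27 = 1.57 V.
k_n = μ_nC_ox · (W/L) = 2.29 mA/V².
Assume saturation: I_D = ½ k_n V_ov² = 0.5 × 2.29 × 1.57² = 2.82 mA, giving V_DS = V_DD − I_D R_D = 14.8 − 2.82 × 2.22 = 8.53 V.
V_DS = 8.53 V ≥ V_ov = 1.57 V, confirming saturation.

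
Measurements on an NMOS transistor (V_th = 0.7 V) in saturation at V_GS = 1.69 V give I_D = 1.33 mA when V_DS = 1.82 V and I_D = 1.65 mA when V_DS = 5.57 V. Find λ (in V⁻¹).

With V_GS fixed, I_D ∝ (1 + λ V_DS) in saturation, so I_D2/I_D1 = (1 + λ V_DS2)/(1 + λ V_DS1).
1.65/1.33 = 1.241 = (1 + 5.57 λ)/(1 + 1.82 λ).
Solving: λ (I_D1 V_DS2 − I_D2 V_DS1) = I_D2 − I_D1, so λ = (1.65 − 1.33) / (1.33 × 5.57 − 1.65 × 1.82) = 0.32 / 4.41 = 0.0726 V⁻¹.

λ = 0.0726 V⁻¹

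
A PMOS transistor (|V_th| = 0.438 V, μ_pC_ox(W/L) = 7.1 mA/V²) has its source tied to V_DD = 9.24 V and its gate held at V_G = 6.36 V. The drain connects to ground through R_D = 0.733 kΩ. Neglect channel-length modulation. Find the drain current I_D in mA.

I_D = 11.5 mA

V_SG = V_DD − V_G = 9.24 − 6.36 = 2.88 V, so V_ov = 2.88 − 0.438 = 2.44 V.
Assume saturation: I_D = ½ k_p V_ov² = 0.5 × 7.1 × 2.44² = 21.2 mA, giving V_SD = V_DD − I_D R_D = 9.24 − 21.2 × 0.733 = -6.28 V.
But -6.28 V < V_ov = 2.44 V, so the device is actually in triode.
In triode I_D = k_p[V_ov V_SD − ½ V_SD²] and I_D = (V_DD − V_SD)/R_D. Equating: 2.6 V_SD² − 13.71 V_SD + 9.24 = 0, giving V_SD = 0.794 V (the root below V_ov).
I_D = (9.24 − 0.794) / 0.733 = 11.5 mA.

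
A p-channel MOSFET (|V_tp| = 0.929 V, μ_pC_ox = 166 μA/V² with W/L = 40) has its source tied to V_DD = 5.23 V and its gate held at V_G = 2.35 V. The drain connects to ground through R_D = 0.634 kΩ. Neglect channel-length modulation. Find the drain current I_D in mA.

V_SG = V_DD − V_G = 5.23 − 2.35 = 2.88 V, so V_ov = 2.88 − 0.929 = 1.95 V.
k_p = μ_pC_ox · (W/L) = 6.64 mA/V².
Assume saturation: I_D = ½ k_p V_ov² = 0.5 × 6.64 × 1.95² = 12.6 mA, giving V_SD = V_DD − I_D R_D = 5.23 − 12.6 × 0.634 = -2.78 V.
But -2.78 V < V_ov = 1.95 V, so the device is actually in triode.
In triode I_D = k_p[V_ov V_SD − ½ V_SD²] and I_D = (V_DD − V_SD)/R_D. Equating: 2.1 V_SD² − 9.213 V_SD + 5.23 = 0, giving V_SD = 0.67 V (the root below V_ov).
I_D = (5.23 − 0.67) / 0.634 = 7.19 mA.

I_D = 7.19 mA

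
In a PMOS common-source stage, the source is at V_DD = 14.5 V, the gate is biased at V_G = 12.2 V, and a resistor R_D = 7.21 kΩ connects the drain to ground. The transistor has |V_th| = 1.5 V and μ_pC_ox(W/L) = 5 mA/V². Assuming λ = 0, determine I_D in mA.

I_D = 1.60 mA

V_SG = V_DD − V_G = 14.5 − 12.2 = 2.3 V, so V_ov = 2.3 − 1.5 = 0.8 V.
Assume saturation: I_D = ½ k_p V_ov² = 0.5 × 5 × 0.8² = 1.6 mA, giving V_SD = V_DD − I_D R_D = 14.5 − 1.6 × 7.21 = 2.96 V.
V_SD = 2.96 V ≥ V_ov = 0.8 V, confirming saturation.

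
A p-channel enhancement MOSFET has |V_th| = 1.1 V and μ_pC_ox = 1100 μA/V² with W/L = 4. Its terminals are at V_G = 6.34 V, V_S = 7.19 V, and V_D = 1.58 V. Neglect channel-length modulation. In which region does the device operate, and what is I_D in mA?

V_SG = V_S − V_G = 7.19 − 6.34 = 0.85 V; V_SD = V_S − V_D = 7.19 − 1.58 = 5.61 V.
V_SG = 0.85 V < |V_th| = 1.1 V, so the transistor is in cutoff.

Cutoff; I_D = 0 mA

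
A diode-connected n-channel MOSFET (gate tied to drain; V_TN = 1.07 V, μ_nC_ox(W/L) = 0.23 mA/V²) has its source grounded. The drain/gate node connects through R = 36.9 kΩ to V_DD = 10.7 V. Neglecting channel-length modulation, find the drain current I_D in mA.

I_D = 0.223 mA

With gate tied to drain, V_GS = V_DS ≥ V_GS − V_TN, so the device is in saturation.
KCL at the drain: ½ k_n (V_GS − V_TN)² = (V_DD − V_GS)/R.
Let x = V_GS − 1.07. Then 4.24 x² + x − 9.63 = 0, giving x = 1.39 V (positive root), so V_GS = 2.46 V.
I_D = (V_DD − V_GS)/R = (10.7 − 2.46) / 36.9 = 0.223 mA.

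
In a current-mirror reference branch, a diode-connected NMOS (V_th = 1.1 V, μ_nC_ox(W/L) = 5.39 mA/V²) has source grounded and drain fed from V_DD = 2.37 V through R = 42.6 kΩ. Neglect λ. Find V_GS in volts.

With gate tied to drain, V_GS = V_DS ≥ V_GS − V_th, so the device is in saturation.
KCL at the drain: ½ k_n (V_GS − V_th)² = (V_DD − V_GS)/R.
Let x = V_GS − 1.1. Then 115 x² + x − 1.27 = 0, giving x = 0.101 V (positive root), so V_GS = 1.2 V.
I_D = (V_DD − V_GS)/R = (2.37 − 1.2) / 42.6 = 0.0274 mA.

V_GS = 1.20 V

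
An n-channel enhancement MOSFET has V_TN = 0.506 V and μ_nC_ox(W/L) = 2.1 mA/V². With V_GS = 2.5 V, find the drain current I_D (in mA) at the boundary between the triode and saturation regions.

At the boundary V_DS = V_ov = V_GS − V_TN = 2.5 − 0.506 = 1.99 V.
I_D = ½ k_n V_ov² = 0.5 × 2.1 × 1.99² = 4.17 mA.

I_D = 4.17 mA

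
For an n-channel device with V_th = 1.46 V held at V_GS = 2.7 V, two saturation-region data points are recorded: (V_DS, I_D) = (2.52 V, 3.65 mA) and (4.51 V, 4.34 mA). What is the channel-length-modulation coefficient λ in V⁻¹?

λ = 0.125 V⁻¹

With V_GS fixed, I_D ∝ (1 + λ V_DS) in saturation, so I_D2/I_D1 = (1 + λ V_DS2)/(1 + λ V_DS1).
4.34/3.65 = 1.189 = (1 + 4.51 λ)/(1 + 2.52 λ).
Solving: λ (I_D1 V_DS2 − I_D2 V_DS1) = I_D2 − I_D1, so λ = (4.34 − 3.65) / (3.65 × 4.51 − 4.34 × 2.52) = 0.69 / 5.52 = 0.125 V⁻¹.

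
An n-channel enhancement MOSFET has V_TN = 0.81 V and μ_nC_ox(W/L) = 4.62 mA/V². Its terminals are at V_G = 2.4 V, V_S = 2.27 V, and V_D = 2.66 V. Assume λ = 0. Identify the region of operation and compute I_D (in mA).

Cutoff; I_D = 0 mA

V_GS = V_G − V_S = 2.4 − 2.27 = 0.13 V; V_DS = V_D − V_S = 2.66 − 2.27 = 0.39 V.
V_GS = 0.13 V < V_TN = 0.81 V, so the transistor is in cutoff.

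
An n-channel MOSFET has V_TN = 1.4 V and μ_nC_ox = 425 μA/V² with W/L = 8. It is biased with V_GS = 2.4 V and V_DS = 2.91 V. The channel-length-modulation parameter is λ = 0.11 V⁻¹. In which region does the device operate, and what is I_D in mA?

k_n = μ_nC_ox · (W/L) = 3.4 mA/V².
V_ov = V_GS − V_TN = 2.4 − 1.4 = 1 V.
Since V_DS = 2.91 V ≥ V_ov = 1 V, the device is in saturation.
I_D = ½ k_n V_ov² (1 + λ V_DS) = 0.5 × 3.4 × 1² × (1 + 0.11 × 2.91) = 2.24 mA.

Saturation; I_D = 2.24 mA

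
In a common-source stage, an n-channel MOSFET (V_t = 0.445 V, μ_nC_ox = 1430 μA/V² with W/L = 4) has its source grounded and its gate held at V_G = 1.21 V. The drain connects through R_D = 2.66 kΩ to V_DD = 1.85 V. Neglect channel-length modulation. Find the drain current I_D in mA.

I_D = 0.635 mA

V_GS = V_G = 1.21 V, so V_ov = 1.21 − 0.445 = 0.765 V.
k_n = μ_nC_ox · (W/L) = 5.72 mA/V².
Assume saturation: I_D = ½ k_n V_ov² = 0.5 × 5.72 × 0.765² = 1.67 mA, giving V_DS = V_DD − I_D R_D = 1.85 − 1.67 × 2.66 = -2.6 V.
But -2.6 V < V_ov = 0.765 V, so the device is actually in triode.
In triode I_D = k_n[V_ov V_DS − ½ V_DS²] and I_D = (V_DD − V_DS)/R_D. Equating: 7.61 V_DS² − 12.64 V_DS + 1.85 = 0, giving V_DS = 0.162 V (the root below V_ov).
I_D = (1.85 − 0.162) / 2.66 = 0.635 mA.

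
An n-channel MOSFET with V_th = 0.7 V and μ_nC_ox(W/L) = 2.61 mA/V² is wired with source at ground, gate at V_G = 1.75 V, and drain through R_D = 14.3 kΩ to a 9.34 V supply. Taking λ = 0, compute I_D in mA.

I_D = 0.635 mA

V_GS = V_G = 1.75 V, so V_ov = 1.75 − 0.7 = 1.05 V.
Assume saturation: I_D = ½ k_n V_ov² = 0.5 × 2.61 × 1.05² = 1.44 mA, giving V_DS = V_DD − I_D R_D = 9.34 − 1.44 × 14.3 = -11.2 V.
But -11.2 V < V_ov = 1.05 V, so the device is actually in triode.
In triode I_D = k_n[V_ov V_DS − ½ V_DS²] and I_D = (V_DD − V_DS)/R_D. Equating: 18.7 V_DS² − 40.19 V_DS + 9.34 = 0, giving V_DS = 0.265 V (the root below V_ov).
I_D = (9.34 − 0.265) / 14.3 = 0.635 mA.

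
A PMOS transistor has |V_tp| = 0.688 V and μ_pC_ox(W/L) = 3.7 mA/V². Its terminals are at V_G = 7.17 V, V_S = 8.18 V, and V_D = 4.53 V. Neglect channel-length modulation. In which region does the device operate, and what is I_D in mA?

Saturation; I_D = 0.192 mA

V_SG = V_S − V_G = 8.18 − 7.17 = 1.01 V; V_SD = V_S − V_D = 8.18 − 4.53 = 3.65 V.
V_ov = V_SG − |V_tp| = 1.01 − 0.688 = 0.322 V.
Since V_SD = 3.65 V ≥ V_ov = 0.322 V, the device is in saturation.
I_D = ½ k_p V_ov² = 0.5 × 3.7 × 0.322² = 0.192 mA.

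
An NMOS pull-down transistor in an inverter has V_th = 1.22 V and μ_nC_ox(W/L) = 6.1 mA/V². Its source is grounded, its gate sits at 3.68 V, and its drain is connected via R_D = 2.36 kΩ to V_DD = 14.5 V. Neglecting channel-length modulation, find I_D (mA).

I_D = 5.96 mA

V_GS = V_G = 3.68 V, so V_ov = 3.68 − 1.22 = 2.46 V.
Assume saturation: I_D = ½ k_n V_ov² = 0.5 × 6.1 × 2.46² = 18.5 mA, giving V_DS = V_DD − I_D R_D = 14.5 − 18.5 × 2.36 = -29.1 V.
But -29.1 V < V_ov = 2.46 V, so the device is actually in triode.
In triode I_D = k_n[V_ov V_DS − ½ V_DS²] and I_D = (V_DD − V_DS)/R_D. Equating: 7.2 V_DS² − 36.41 V_DS + 14.5 = 0, giving V_DS = 0.436 V (the root below V_ov).
I_D = (14.5 − 0.436) / 2.36 = 5.96 mA.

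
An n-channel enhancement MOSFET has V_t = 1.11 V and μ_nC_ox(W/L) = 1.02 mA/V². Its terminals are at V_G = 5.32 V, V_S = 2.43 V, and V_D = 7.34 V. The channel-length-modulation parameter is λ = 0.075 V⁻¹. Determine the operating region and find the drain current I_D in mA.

Saturation; I_D = 2.21 mA

V_GS = V_G − V_S = 5.32 − 2.43 = 2.89 V; V_DS = V_D − V_S = 7.34 − 2.43 = 4.91 V.
V_ov = V_GS − V_t = 2.89 − 1.11 = 1.78 V.
Since V_DS = 4.91 V ≥ V_ov = 1.78 V, the device is in saturation.
I_D = ½ k_n V_ov² (1 + λ V_DS) = 0.5 × 1.02 × 1.78² × (1 + 0.075 × 4.91) = 2.21 mA.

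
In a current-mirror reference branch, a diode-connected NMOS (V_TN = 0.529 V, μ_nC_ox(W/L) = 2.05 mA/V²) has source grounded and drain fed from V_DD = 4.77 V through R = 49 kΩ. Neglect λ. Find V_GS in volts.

V_GS = 0.810 V

With gate tied to drain, V_GS = V_DS ≥ V_GS − V_TN, so the device is in saturation.
KCL at the drain: ½ k_n (V_GS − V_TN)² = (V_DD − V_GS)/R.
Let x = V_GS − 0.529. Then 50.2 x² + x − 4.241 = 0, giving x = 0.281 V (positive root), so V_GS = 0.81 V.
I_D = (V_DD − V_GS)/R = (4.77 − 0.81) / 49 = 0.0808 mA.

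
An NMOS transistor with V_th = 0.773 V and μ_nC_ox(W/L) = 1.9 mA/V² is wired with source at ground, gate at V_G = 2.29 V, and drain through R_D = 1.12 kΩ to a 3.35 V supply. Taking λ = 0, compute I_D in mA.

I_D = 2.02 mA

V_GS = V_G = 2.29 V, so V_ov = 2.29 − 0.773 = 1.52 V.
Assume saturation: I_D = ½ k_n V_ov² = 0.5 × 1.9 × 1.52² = 2.19 mA, giving V_DS = V_DD − I_D R_D = 3.35 − 2.19 × 1.12 = 0.901 V.
But 0.901 V < V_ov = 1.52 V, so the device is actually in triode.
In triode I_D = k_n[V_ov V_DS − ½ V_DS²] and I_D = (V_DD − V_DS)/R_D. Equating: 1.06 V_DS² − 4.228 V_DS + 3.35 = 0, giving V_DS = 1.09 V (the root below V_ov).
I_D = (3.35 − 1.09) / 1.12 = 2.02 mA.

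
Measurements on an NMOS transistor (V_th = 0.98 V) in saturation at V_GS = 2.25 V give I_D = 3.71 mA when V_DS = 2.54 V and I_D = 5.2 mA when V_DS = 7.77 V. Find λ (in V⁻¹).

λ = 0.0954 V⁻¹

With V_GS fixed, I_D ∝ (1 + λ V_DS) in saturation, so I_D2/I_D1 = (1 + λ V_DS2)/(1 + λ V_DS1).
5.2/3.71 = 1.402 = (1 + 7.77 λ)/(1 + 2.54 λ).
Solving: λ (I_D1 V_DS2 − I_D2 V_DS1) = I_D2 − I_D1, so λ = (5.2 − 3.71) / (3.71 × 7.77 − 5.2 × 2.54) = 1.49 / 15.6 = 0.0954 V⁻¹.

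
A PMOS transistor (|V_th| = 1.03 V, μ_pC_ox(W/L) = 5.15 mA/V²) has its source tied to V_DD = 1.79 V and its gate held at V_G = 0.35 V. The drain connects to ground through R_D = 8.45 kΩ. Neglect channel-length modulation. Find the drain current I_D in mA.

I_D = 0.199 mA

V_SG = V_DD − V_G = 1.79 − 0.35 = 1.44 V, so V_ov = 1.44 − 1.03 = 0.41 V.
Assume saturation: I_D = ½ k_p V_ov² = 0.5 × 5.15 × 0.41² = 0.433 mA, giving V_SD = V_DD − I_D R_D = 1.79 − 0.433 × 8.45 = -1.87 V.
But -1.87 V < V_ov = 0.41 V, so the device is actually in triode.
In triode I_D = k_p[V_ov V_SD − ½ V_SD²] and I_D = (V_DD − V_SD)/R_D. Equating: 21.8 V_SD² − 18.84 V_SD + 1.79 = 0, giving V_SD = 0.109 V (the root below V_ov).
I_D = (1.79 − 0.109) / 8.45 = 0.199 mA.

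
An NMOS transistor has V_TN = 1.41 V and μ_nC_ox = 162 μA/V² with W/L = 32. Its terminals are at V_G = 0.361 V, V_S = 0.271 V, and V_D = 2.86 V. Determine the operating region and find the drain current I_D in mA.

Cutoff; I_D = 0 mA

V_GS = V_G − V_S = 0.361 − 0.271 = 0.09 V; V_DS = V_D − V_S = 2.86 − 0.271 = 2.59 V.
V_GS = 0.09 V < V_TN = 1.41 V, so the transistor is in cutoff.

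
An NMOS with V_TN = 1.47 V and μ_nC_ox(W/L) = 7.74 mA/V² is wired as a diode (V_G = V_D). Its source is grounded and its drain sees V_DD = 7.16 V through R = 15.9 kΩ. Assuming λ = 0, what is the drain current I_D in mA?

With gate tied to drain, V_GS = V_DS ≥ V_GS − V_TN, so the device is in saturation.
KCL at the drain: ½ k_n (V_GS − V_TN)² = (V_DD − V_GS)/R.
Let x = V_GS − 1.47. Then 61.5 x² + x − 5.69 = 0, giving x = 0.296 V (positive root), so V_GS = 1.77 V.
I_D = (V_DD − V_GS)/R = (7.16 − 1.77) / 15.9 = 0.339 mA.

I_D = 0.339 mA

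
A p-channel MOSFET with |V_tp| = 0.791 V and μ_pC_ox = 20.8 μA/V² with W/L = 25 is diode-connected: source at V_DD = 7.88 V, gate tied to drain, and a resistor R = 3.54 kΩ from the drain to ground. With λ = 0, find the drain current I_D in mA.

With gate tied to drain, V_SG = V_SD ≥ V_SG − |V_tp|, so the device is in saturation.
k_p = μ_pC_ox · (W/L) = 0.52 mA/V².
KCL at the drain: ½ k_p (V_SG − |V_tp|)² = (V_DD − V_SG)/R.
Let x = V_SG − 0.791. Then 0.92 x² + x − 7.089 = 0, giving x = 2.28 V (positive root), so V_SG = 3.08 V.
I_D = (V_DD − V_SG)/R = (7.88 − 3.08) / 3.54 = 1.36 mA.

I_D = 1.36 mA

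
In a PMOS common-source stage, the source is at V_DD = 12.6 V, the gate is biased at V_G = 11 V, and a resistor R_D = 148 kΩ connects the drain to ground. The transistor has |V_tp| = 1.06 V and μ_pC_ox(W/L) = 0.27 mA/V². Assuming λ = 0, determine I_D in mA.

I_D = 0.0394 mA

V_SG = V_DD − V_G = 12.6 − 11 = 1.6 V, so V_ov = 1.6 − 1.06 = 0.54 V.
Assume saturation: I_D = ½ k_p V_ov² = 0.5 × 0.27 × 0.54² = 0.0394 mA, giving V_SD = V_DD − I_D R_D = 12.6 − 0.0394 × 148 = 6.77 V.
V_SD = 6.77 V ≥ V_ov = 0.54 V, confirming saturation.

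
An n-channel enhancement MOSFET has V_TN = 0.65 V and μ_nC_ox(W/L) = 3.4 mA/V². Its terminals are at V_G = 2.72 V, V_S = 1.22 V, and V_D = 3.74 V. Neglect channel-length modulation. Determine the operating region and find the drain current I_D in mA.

V_GS = V_G − V_S = 2.72 − 1.22 = 1.5 V; V_DS = V_D − V_S = 3.74 − 1.22 = 2.52 V.
V_ov = V_GS − V_TN = 1.5 − 0.65 = 0.85 V.
Since V_DS = 2.52 V ≥ V_ov = 0.85 V, the device is in saturation.
I_D = ½ k_n V_ov² = 0.5 × 3.4 × 0.85² = 1.23 mA.

Saturation; I_D = 1.23 mA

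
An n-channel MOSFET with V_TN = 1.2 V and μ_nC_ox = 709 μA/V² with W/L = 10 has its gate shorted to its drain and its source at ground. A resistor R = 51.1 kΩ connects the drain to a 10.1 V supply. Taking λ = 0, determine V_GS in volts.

V_GS = 1.42 V

With gate tied to drain, V_GS = V_DS ≥ V_GS − V_TN, so the device is in saturation.
k_n = μ_nC_ox · (W/L) = 7.09 mA/V².
KCL at the drain: ½ k_n (V_GS − V_TN)² = (V_DD − V_GS)/R.
Let x = V_GS − 1.2. Then 181 x² + x − 8.9 = 0, giving x = 0.219 V (positive root), so V_GS = 1.42 V.
I_D = (V_DD − V_GS)/R = (10.1 − 1.42) / 51.1 = 0.17 mA.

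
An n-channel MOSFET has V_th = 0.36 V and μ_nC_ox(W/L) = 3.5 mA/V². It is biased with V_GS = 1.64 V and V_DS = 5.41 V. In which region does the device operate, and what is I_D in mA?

V_ov = V_GS − V_th = 1.64 − 0.36 = 1.28 V.
Since V_DS = 5.41 V ≥ V_ov = 1.28 V, the device is in saturation.
I_D = ½ k_n V_ov² = 0.5 × 3.5 × 1.28² = 2.87 mA.

Saturation; I_D = 2.87 mA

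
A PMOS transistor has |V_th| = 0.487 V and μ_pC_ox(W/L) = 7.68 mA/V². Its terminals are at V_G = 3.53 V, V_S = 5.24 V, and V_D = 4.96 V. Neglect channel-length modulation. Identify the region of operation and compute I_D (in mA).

Triode; I_D = 2.33 mA

V_SG = V_S − V_G = 5.24 − 3.53 = 1.71 V; V_SD = V_S − V_D = 5.24 − 4.96 = 0.28 V.
V_ov = V_SG − |V_th| = 1.71 − 0.487 = 1.22 V.
Since V_SD = 0.28 V < V_ov = 1.22 V, the device is in the triode region.
I_D = k_p [V_ov · V_SD − ½ V_SD²] = 7.68 × [1.22 × 0.28 − 0.5 × 0.28²] = 2.33 mA.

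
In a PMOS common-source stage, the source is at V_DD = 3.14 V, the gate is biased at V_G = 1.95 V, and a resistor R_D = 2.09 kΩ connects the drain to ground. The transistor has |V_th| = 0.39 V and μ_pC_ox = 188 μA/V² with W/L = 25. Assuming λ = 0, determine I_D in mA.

I_D = 1.27 mA

V_SG = V_DD − V_G = 3.14 − 1.95 = 1.19 V, so V_ov = 1.19 − 0.39 = 0.8 V.
k_p = μ_pC_ox · (W/L) = 4.7 mA/V².
Assume saturation: I_D = ½ k_p V_ov² = 0.5 × 4.7 × 0.8² = 1.5 mA, giving V_SD = V_DD − I_D R_D = 3.14 − 1.5 × 2.09 = -0.00336 V.
But -0.00336 V < V_ov = 0.8 V, so the device is actually in triode.
In triode I_D = k_p[V_ov V_SD − ½ V_SD²] and I_D = (V_DD − V_SD)/R_D. Equating: 4.91 V_SD² − 8.858 V_SD + 3.14 = 0, giving V_SD = 0.485 V (the root below V_ov).
I_D = (3.14 − 0.485) / 2.09 = 1.27 mA.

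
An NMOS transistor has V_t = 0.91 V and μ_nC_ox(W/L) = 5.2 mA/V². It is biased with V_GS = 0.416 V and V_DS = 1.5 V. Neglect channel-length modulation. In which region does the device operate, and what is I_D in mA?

Cutoff; I_D = 0 mA

V_GS = 0.416 V < V_t = 0.91 V, so the transistor is in cutoff.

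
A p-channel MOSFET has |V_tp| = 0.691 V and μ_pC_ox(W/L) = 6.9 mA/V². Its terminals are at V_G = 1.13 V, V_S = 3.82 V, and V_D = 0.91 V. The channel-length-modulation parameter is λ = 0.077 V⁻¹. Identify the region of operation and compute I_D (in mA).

V_SG = V_S − V_G = 3.82 − 1.13 = 2.69 V; V_SD = V_S − V_D = 3.82 − 0.91 = 2.91 V.
V_ov = V_SG − |V_tp| = 2.69 − 0.691 = 2 V.
Since V_SD = 2.91 V ≥ V_ov = 2 V, the device is in saturation.
I_D = ½ k_p V_ov² (1 + λ V_SD) = 0.5 × 6.9 × 2² × (1 + 0.077 × 2.91) = 16.9 mA.

Saturation; I_D = 16.9 mA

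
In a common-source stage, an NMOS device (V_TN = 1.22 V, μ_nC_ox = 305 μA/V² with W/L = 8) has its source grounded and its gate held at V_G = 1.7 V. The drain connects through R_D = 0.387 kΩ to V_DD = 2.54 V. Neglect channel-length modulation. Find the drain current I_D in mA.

V_GS = V_G = 1.7 V, so V_ov = 1.7 − 1.22 = 0.48 V.
k_n = μ_nC_ox · (W/L) = 2.44 mA/V².
Assume saturation: I_D = ½ k_n V_ov² = 0.5 × 2.44 × 0.48² = 0.281 mA, giving V_DS = V_DD − I_D R_D = 2.54 − 0.281 × 0.387 = 2.43 V.
V_DS = 2.43 V ≥ V_ov = 0.48 V, confirming saturation.

I_D = 0.281 mA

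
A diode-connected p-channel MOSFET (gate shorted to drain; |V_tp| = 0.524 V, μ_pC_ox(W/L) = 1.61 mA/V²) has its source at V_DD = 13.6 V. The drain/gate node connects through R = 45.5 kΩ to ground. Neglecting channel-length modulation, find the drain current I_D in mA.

With gate tied to drain, V_SG = V_SD ≥ V_SG − |V_tp|, so the device is in saturation.
KCL at the drain: ½ k_p (V_SG − |V_tp|)² = (V_DD − V_SG)/R.
Let x = V_SG − 0.524. Then 36.6 x² + x − 13.08 = 0, giving x = 0.584 V (positive root), so V_SG = 1.11 V.
I_D = (V_DD − V_SG)/R = (13.6 − 1.11) / 45.5 = 0.275 mA.

I_D = 0.275 mA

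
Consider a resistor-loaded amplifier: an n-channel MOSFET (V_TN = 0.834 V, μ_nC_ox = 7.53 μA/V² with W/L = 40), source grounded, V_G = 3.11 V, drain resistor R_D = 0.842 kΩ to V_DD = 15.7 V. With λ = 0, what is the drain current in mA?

V_GS = V_G = 3.11 V, so V_ov = 3.11 − 0.834 = 2.28 V.
k_n = μ_nC_ox · (W/L) = 0.3012 mA/V².
Assume saturation: I_D = ½ k_n V_ov² = 0.5 × 0.3012 × 2.28² = 0.78 mA, giving V_DS = V_DD − I_D R_D = 15.7 − 0.78 × 0.842 = 15 V.
V_DS = 15 V ≥ V_ov = 2.28 V, confirming saturation.

I_D = 0.780 mA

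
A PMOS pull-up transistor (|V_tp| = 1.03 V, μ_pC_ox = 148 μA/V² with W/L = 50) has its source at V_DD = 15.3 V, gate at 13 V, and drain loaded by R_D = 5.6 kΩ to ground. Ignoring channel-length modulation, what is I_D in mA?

I_D = 2.67 mA

V_SG = V_DD − V_G = 15.3 − 13 = 2.3 V, so V_ov = 2.3 − 1.03 = 1.27 V.
k_p = μ_pC_ox · (W/L) = 7.4 mA/V².
Assume saturation: I_D = ½ k_p V_ov² = 0.5 × 7.4 × 1.27² = 5.97 mA, giving V_SD = V_DD − I_D R_D = 15.3 − 5.97 × 5.6 = -18.1 V.
But -18.1 V < V_ov = 1.27 V, so the device is actually in triode.
In triode I_D = k_p[V_ov V_SD − ½ V_SD²] and I_D = (V_DD − V_SD)/R_D. Equating: 20.7 V_SD² − 53.63 V_SD + 15.3 = 0, giving V_SD = 0.326 V (the root below V_ov).
I_D = (15.3 − 0.326) / 5.6 = 2.67 mA.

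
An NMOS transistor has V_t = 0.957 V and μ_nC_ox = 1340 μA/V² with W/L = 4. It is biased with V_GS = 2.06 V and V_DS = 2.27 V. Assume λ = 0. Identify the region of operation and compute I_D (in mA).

k_n = μ_nC_ox · (W/L) = 5.36 mA/V².
V_ov = V_GS − V_t = 2.06 − 0.957 = 1.1 V.
Since V_DS = 2.27 V ≥ V_ov = 1.1 V, the device is in saturation.
I_D = ½ k_n V_ov² = 0.5 × 5.36 × 1.1² = 3.26 mA.

Saturation; I_D = 3.26 mA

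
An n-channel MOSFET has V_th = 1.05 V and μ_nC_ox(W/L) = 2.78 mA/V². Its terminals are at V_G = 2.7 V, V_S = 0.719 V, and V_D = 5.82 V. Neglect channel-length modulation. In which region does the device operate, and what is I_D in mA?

Saturation; I_D = 1.20 mA

V_GS = V_G − V_S = 2.7 − 0.719 = 1.98 V; V_DS = V_D − V_S = 5.82 − 0.719 = 5.1 V.
V_ov = V_GS − V_th = 1.98 − 1.05 = 0.931 V.
Since V_DS = 5.1 V ≥ V_ov = 0.931 V, the device is in saturation.
I_D = ½ k_n V_ov² = 0.5 × 2.78 × 0.931² = 1.2 mA.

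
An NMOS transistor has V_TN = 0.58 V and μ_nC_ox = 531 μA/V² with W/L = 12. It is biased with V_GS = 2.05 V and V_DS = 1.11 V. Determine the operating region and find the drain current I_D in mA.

Triode; I_D = 6.47 mA

k_n = μ_nC_ox · (W/L) = 6.372 mA/V².
V_ov = V_GS − V_TN = 2.05 − 0.58 = 1.47 V.
Since V_DS = 1.11 V < V_ov = 1.47 V, the device is in the triode region.
I_D = k_n [V_ov · V_DS − ½ V_DS²] = 6.372 × [1.47 × 1.11 − 0.5 × 1.11²] = 6.47 mA.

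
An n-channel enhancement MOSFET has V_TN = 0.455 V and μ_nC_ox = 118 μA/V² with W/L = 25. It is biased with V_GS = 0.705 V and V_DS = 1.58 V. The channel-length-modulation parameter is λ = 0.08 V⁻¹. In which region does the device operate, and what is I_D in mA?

k_n = μ_nC_ox · (W/L) = 2.95 mA/V².
V_ov = V_GS − V_TN = 0.705 − 0.455 = 0.25 V.
Since V_DS = 1.58 V ≥ V_ov = 0.25 V, the device is in saturation.
I_D = ½ k_n V_ov² (1 + λ V_DS) = 0.5 × 2.95 × 0.25² × (1 + 0.08 × 1.58) = 0.104 mA.

Saturation; I_D = 0.104 mA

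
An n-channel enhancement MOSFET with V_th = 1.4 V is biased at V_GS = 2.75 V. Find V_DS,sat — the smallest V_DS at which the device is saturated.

The boundary between triode and saturation is V_DS = V_GS − V_th = V_ov.
V_ov = 2.75 − 1.4 = 1.35 V.

V_DS,sat = 1.35 V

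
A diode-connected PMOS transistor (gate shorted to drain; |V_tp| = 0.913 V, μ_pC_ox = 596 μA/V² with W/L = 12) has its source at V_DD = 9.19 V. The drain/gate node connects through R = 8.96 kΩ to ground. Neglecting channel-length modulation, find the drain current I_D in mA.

I_D = 0.869 mA

With gate tied to drain, V_SG = V_SD ≥ V_SG − |V_tp|, so the device is in saturation.
k_p = μ_pC_ox · (W/L) = 7.152 mA/V².
KCL at the drain: ½ k_p (V_SG − |V_tp|)² = (V_DD − V_SG)/R.
Let x = V_SG − 0.913. Then 32 x² + x − 8.277 = 0, giving x = 0.493 V (positive root), so V_SG = 1.41 V.
I_D = (V_DD − V_SG)/R = (9.19 − 1.41) / 8.96 = 0.869 mA.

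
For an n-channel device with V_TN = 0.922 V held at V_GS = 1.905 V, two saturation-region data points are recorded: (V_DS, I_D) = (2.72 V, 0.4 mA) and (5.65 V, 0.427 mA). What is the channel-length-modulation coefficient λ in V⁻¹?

With V_GS fixed, I_D ∝ (1 + λ V_DS) in saturation, so I_D2/I_D1 = (1 + λ V_DS2)/(1 + λ V_DS1).
0.427/0.4 = 1.067 = (1 + 5.65 λ)/(1 + 2.72 λ).
Solving: λ (I_D1 V_DS2 − I_D2 V_DS1) = I_D2 − I_D1, so λ = (0.427 − 0.4) / (0.4 × 5.65 − 0.427 × 2.72) = 0.027 / 1.1 = 0.0246 V⁻¹.

λ = 0.0246 V⁻¹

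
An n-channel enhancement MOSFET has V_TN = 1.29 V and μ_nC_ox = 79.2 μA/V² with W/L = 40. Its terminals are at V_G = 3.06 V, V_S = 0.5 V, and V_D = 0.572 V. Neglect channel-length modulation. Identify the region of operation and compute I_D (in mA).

V_GS = V_G − V_S = 3.06 − 0.5 = 2.56 V; V_DS = V_D − V_S = 0.572 − 0.5 = 0.072 V.
k_n = μ_nC_ox · (W/L) = 3.168 mA/V².
V_ov = V_GS − V_TN = 2.56 − 1.29 = 1.27 V.
Since V_DS = 0.072 V < V_ov = 1.27 V, the device is in the triode region.
I_D = k_n [V_ov · V_DS − ½ V_DS²] = 3.168 × [1.27 × 0.072 − 0.5 × 0.072²] = 0.281 mA.

Triode; I_D = 0.281 mA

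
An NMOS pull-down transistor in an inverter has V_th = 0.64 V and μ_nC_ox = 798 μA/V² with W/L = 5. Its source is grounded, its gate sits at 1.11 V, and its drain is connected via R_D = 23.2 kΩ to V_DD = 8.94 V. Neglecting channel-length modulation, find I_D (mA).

I_D = 0.373 mA

V_GS = V_G = 1.11 V, so V_ov = 1.11 − 0.64 = 0.47 V.
k_n = μ_nC_ox · (W/L) = 3.99 mA/V².
Assume saturation: I_D = ½ k_n V_ov² = 0.5 × 3.99 × 0.47² = 0.441 mA, giving V_DS = V_DD − I_D R_D = 8.94 − 0.441 × 23.2 = -1.28 V.
But -1.28 V < V_ov = 0.47 V, so the device is actually in triode.
In triode I_D = k_n[V_ov V_DS − ½ V_DS²] and I_D = (V_DD − V_DS)/R_D. Equating: 46.3 V_DS² − 44.51 V_DS + 8.94 = 0, giving V_DS = 0.286 V (the root below V_ov).
I_D = (8.94 − 0.286) / 23.2 = 0.373 mA.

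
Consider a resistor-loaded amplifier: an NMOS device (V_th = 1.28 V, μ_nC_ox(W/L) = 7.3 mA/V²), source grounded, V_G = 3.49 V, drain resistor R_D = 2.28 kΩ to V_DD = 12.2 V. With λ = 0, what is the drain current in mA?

I_D = 5.20 mA

V_GS = V_G = 3.49 V, so V_ov = 3.49 − 1.28 = 2.21 V.
Assume saturation: I_D = ½ k_n V_ov² = 0.5 × 7.3 × 2.21² = 17.8 mA, giving V_DS = V_DD − I_D R_D = 12.2 − 17.8 × 2.28 = -28.4 V.
But -28.4 V < V_ov = 2.21 V, so the device is actually in triode.
In triode I_D = k_n[V_ov V_DS − ½ V_DS²] and I_D = (V_DD − V_DS)/R_D. Equating: 8.32 V_DS² − 37.78 V_DS + 12.2 = 0, giving V_DS = 0.35 V (the root below V_ov).
I_D = (12.2 − 0.35) / 2.28 = 5.2 mA.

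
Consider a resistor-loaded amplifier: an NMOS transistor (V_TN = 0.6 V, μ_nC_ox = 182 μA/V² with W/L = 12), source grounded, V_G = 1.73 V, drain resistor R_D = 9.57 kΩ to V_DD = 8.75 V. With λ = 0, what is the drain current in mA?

V_GS = V_G = 1.73 V, so V_ov = 1.73 − 0.6 = 1.13 V.
k_n = μ_nC_ox · (W/L) = 2.184 mA/V².
Assume saturation: I_D = ½ k_n V_ov² = 0.5 × 2.184 × 1.13² = 1.39 mA, giving V_DS = V_DD − I_D R_D = 8.75 − 1.39 × 9.57 = -4.59 V.
But -4.59 V < V_ov = 1.13 V, so the device is actually in triode.
In triode I_D = k_n[V_ov V_DS − ½ V_DS²] and I_D = (V_DD − V_DS)/R_D. Equating: 10.5 V_DS² − 24.62 V_DS + 8.75 = 0, giving V_DS = 0.436 V (the root below V_ov).
I_D = (8.75 − 0.436) / 9.57 = 0.869 mA.

I_D = 0.869 mA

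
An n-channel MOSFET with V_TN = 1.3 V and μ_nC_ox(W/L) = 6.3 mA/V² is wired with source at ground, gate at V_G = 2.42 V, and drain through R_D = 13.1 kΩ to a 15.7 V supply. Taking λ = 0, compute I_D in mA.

I_D = 1.18 mA

V_GS = V_G = 2.42 V, so V_ov = 2.42 − 1.3 = 1.12 V.
Assume saturation: I_D = ½ k_n V_ov² = 0.5 × 6.3 × 1.12² = 3.95 mA, giving V_DS = V_DD − I_D R_D = 15.7 − 3.95 × 13.1 = -36.1 V.
But -36.1 V < V_ov = 1.12 V, so the device is actually in triode.
In triode I_D = k_n[V_ov V_DS − ½ V_DS²] and I_D = (V_DD − V_DS)/R_D. Equating: 41.3 V_DS² − 93.43 V_DS + 15.7 = 0, giving V_DS = 0.183 V (the root below V_ov).
I_D = (15.7 − 0.183) / 13.1 = 1.18 mA.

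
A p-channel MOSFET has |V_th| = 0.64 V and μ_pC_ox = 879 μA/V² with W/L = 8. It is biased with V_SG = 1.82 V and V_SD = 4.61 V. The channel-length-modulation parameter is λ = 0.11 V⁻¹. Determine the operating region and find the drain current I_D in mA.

Saturation; I_D = 7.38 mA

k_p = μ_pC_ox · (W/L) = 7.032 mA/V².
V_ov = V_SG − |V_th| = 1.82 − 0.64 = 1.18 V.
Since V_SD = 4.61 V ≥ V_ov = 1.18 V, the device is in saturation.
I_D = ½ k_p V_ov² (1 + λ V_SD) = 0.5 × 7.032 × 1.18² × (1 + 0.11 × 4.61) = 7.38 mA.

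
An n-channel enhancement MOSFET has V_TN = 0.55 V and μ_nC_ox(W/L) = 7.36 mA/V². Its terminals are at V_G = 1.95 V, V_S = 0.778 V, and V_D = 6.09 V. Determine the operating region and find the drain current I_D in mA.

Saturation; I_D = 1.42 mA

V_GS = V_G − V_S = 1.95 − 0.778 = 1.17 V; V_DS = V_D − V_S = 6.09 − 0.778 = 5.31 V.
V_ov = V_GS − V_TN = 1.17 − 0.55 = 0.622 V.
Since V_DS = 5.31 V ≥ V_ov = 0.622 V, the device is in saturation.
I_D = ½ k_n V_ov² = 0.5 × 7.36 × 0.622² = 1.42 mA.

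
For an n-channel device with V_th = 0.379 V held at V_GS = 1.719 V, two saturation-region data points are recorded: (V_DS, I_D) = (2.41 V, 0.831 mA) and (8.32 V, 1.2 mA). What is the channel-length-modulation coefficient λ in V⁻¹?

λ = 0.0917 V⁻¹

With V_GS fixed, I_D ∝ (1 + λ V_DS) in saturation, so I_D2/I_D1 = (1 + λ V_DS2)/(1 + λ V_DS1).
1.2/0.831 = 1.444 = (1 + 8.32 λ)/(1 + 2.41 λ).
Solving: λ (I_D1 V_DS2 − I_D2 V_DS1) = I_D2 − I_D1, so λ = (1.2 − 0.831) / (0.831 × 8.32 − 1.2 × 2.41) = 0.369 / 4.02 = 0.0917 V⁻¹.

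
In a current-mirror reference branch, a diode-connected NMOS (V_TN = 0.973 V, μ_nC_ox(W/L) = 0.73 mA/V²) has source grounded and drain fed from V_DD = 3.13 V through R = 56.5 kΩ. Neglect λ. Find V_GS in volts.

With gate tied to drain, V_GS = V_DS ≥ V_GS − V_TN, so the device is in saturation.
KCL at the drain: ½ k_n (V_GS − V_TN)² = (V_DD − V_GS)/R.
Let x = V_GS − 0.973. Then 20.6 x² + x − 2.157 = 0, giving x = 0.3 V (positive root), so V_GS = 1.27 V.
I_D = (V_DD − V_GS)/R = (3.13 − 1.27) / 56.5 = 0.0329 mA.

V_GS = 1.27 V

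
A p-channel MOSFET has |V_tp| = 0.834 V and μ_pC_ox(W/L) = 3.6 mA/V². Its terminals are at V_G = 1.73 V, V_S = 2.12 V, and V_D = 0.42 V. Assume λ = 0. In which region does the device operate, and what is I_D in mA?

Cutoff; I_D = 0 mA

V_SG = V_S − V_G = 2.12 − 1.73 = 0.39 V; V_SD = V_S − V_D = 2.12 − 0.42 = 1.7 V.
V_SG = 0.39 V < |V_tp| = 0.834 V, so the transistor is in cutoff.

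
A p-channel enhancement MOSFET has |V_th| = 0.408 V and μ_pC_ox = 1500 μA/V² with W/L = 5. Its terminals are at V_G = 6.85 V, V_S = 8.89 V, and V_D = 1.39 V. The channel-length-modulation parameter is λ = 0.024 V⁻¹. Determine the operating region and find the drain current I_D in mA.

V_SG = V_S − V_G = 8.89 − 6.85 = 2.04 V; V_SD = V_S − V_D = 8.89 − 1.39 = 7.5 V.
k_p = μ_pC_ox · (W/L) = 7.5 mA/V².
V_ov = V_SG − |V_th| = 2.04 − 0.408 = 1.63 V.
Since V_SD = 7.5 V ≥ V_ov = 1.63 V, the device is in saturation.
I_D = ½ k_p V_ov² (1 + λ V_SD) = 0.5 × 7.5 × 1.63² × (1 + 0.024 × 7.5) = 11.8 mA.

Saturation; I_D = 11.8 mA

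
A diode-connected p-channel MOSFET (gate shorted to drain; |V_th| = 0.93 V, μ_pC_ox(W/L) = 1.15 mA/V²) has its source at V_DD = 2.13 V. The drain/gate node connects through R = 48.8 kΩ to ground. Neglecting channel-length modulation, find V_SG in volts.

V_SG = 1.12 V

With gate tied to drain, V_SG = V_SD ≥ V_SG − |V_th|, so the device is in saturation.
KCL at the drain: ½ k_p (V_SG − |V_th|)² = (V_DD − V_SG)/R.
Let x = V_SG − 0.93. Then 28.1 x² + x − 1.2 = 0, giving x = 0.19 V (positive root), so V_SG = 1.12 V.
I_D = (V_DD − V_SG)/R = (2.13 − 1.12) / 48.8 = 0.0207 mA.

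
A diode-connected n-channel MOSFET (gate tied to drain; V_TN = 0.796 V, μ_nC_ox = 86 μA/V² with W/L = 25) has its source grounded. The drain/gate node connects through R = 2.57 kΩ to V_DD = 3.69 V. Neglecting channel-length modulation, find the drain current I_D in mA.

With gate tied to drain, V_GS = V_DS ≥ V_GS − V_TN, so the device is in saturation.
k_n = μ_nC_ox · (W/L) = 2.15 mA/V².
KCL at the drain: ½ k_n (V_GS − V_TN)² = (V_DD − V_GS)/R.
Let x = V_GS − 0.796. Then 2.76 x² + x − 2.894 = 0, giving x = 0.858 V (positive root), so V_GS = 1.65 V.
I_D = (V_DD − V_GS)/R = (3.69 − 1.65) / 2.57 = 0.792 mA.

I_D = 0.792 mA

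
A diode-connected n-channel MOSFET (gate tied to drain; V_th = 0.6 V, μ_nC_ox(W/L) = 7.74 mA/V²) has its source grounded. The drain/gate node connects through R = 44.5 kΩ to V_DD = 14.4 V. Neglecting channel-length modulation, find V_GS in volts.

With gate tied to drain, V_GS = V_DS ≥ V_GS − V_th, so the device is in saturation.
KCL at the drain: ½ k_n (V_GS − V_th)² = (V_DD − V_GS)/R.
Let x = V_GS − 0.6. Then 172 x² + x − 13.8 = 0, giving x = 0.28 V (positive root), so V_GS = 0.88 V.
I_D = (V_DD − V_GS)/R = (14.4 − 0.88) / 44.5 = 0.304 mA.

V_GS = 0.880 V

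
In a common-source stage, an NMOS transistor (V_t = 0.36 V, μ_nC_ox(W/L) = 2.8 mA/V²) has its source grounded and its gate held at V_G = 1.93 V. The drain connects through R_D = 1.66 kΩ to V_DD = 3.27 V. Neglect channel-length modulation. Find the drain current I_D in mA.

I_D = 1.70 mA

V_GS = V_G = 1.93 V, so V_ov = 1.93 − 0.36 = 1.57 V.
Assume saturation: I_D = ½ k_n V_ov² = 0.5 × 2.8 × 1.57² = 3.45 mA, giving V_DS = V_DD − I_D R_D = 3.27 − 3.45 × 1.66 = -2.46 V.
But -2.46 V < V_ov = 1.57 V, so the device is actually in triode.
In triode I_D = k_n[V_ov V_DS − ½ V_DS²] and I_D = (V_DD − V_DS)/R_D. Equating: 2.32 V_DS² − 8.297 V_DS + 3.27 = 0, giving V_DS = 0.451 V (the root below V_ov).
I_D = (3.27 − 0.451) / 1.66 = 1.7 mA.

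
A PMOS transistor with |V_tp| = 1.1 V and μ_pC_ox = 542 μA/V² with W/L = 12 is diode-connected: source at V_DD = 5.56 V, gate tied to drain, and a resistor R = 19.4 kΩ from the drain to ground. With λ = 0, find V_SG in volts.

V_SG = 1.36 V

With gate tied to drain, V_SG = V_SD ≥ V_SG − |V_tp|, so the device is in saturation.
k_p = μ_pC_ox · (W/L) = 6.504 mA/V².
KCL at the drain: ½ k_p (V_SG − |V_tp|)² = (V_DD − V_SG)/R.
Let x = V_SG − 1.1. Then 63.1 x² + x − 4.46 = 0, giving x = 0.258 V (positive root), so V_SG = 1.36 V.
I_D = (V_DD − V_SG)/R = (5.56 − 1.36) / 19.4 = 0.217 mA.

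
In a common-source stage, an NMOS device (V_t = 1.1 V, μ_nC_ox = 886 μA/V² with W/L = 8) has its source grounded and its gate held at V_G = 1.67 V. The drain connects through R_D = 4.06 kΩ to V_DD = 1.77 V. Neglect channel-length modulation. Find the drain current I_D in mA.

V_GS = V_G = 1.67 V, so V_ov = 1.67 − 1.1 = 0.57 V.
k_n = μ_nC_ox · (W/L) = 7.088 mA/V².
Assume saturation: I_D = ½ k_n V_ov² = 0.5 × 7.088 × 0.57² = 1.15 mA, giving V_DS = V_DD − I_D R_D = 1.77 − 1.15 × 4.06 = -2.9 V.
But -2.9 V < V_ov = 0.57 V, so the device is actually in triode.
In triode I_D = k_n[V_ov V_DS − ½ V_DS²] and I_D = (V_DD − V_DS)/R_D. Equating: 14.4 V_DS² − 17.4 V_DS + 1.77 = 0, giving V_DS = 0.112 V (the root below V_ov).
I_D = (1.77 − 0.112) / 4.06 = 0.408 mA.

I_D = 0.408 mA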